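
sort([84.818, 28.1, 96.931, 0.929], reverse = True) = [96.931, 84.818, 28.1, 0.929]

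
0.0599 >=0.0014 True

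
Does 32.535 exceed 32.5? Yes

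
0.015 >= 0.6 False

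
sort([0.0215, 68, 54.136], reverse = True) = [68, 54.136, 0.0215]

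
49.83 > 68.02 False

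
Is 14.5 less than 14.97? Yes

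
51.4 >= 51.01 True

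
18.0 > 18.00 False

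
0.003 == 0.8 False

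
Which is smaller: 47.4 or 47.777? 47.4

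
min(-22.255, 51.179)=-22.255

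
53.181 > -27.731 True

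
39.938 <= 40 True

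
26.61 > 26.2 True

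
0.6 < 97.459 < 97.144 False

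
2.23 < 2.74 True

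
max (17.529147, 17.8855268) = 17.8855268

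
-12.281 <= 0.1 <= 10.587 True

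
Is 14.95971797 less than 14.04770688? No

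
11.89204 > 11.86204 True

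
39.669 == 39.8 False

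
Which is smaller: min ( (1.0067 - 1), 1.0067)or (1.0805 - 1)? min ( (1.0067 - 1), 1.0067)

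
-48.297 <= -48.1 True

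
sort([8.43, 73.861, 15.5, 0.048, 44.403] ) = [0.048, 8.43, 15.5, 44.403, 73.861]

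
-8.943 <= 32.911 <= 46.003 True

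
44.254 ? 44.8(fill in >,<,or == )<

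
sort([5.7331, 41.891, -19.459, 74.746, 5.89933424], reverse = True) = [74.746, 41.891, 5.89933424, 5.7331, -19.459]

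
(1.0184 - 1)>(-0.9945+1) True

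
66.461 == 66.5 False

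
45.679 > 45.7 False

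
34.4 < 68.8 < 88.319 True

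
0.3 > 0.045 True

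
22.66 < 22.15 False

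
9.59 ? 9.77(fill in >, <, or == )<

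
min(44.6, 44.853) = 44.6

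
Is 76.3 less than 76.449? Yes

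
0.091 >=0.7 False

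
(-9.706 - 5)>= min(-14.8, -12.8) True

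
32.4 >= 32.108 True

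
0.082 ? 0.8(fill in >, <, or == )<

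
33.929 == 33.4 False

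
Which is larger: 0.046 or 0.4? 0.4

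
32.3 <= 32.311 True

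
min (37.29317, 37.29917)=37.29317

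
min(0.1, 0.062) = 0.062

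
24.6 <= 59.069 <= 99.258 True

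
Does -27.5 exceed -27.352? No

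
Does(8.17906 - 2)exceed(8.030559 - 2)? Yes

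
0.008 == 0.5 False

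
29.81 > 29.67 True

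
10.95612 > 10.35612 True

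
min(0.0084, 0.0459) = 0.0084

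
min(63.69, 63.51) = 63.51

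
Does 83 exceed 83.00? No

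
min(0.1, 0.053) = 0.053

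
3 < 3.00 False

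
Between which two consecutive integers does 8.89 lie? 8 and 9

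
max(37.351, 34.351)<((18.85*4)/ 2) True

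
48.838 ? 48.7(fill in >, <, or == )>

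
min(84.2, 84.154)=84.154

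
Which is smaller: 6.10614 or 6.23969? 6.10614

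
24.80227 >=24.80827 False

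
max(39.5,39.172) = 39.5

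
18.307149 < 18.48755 True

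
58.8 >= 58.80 True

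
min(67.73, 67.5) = 67.5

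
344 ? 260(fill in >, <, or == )>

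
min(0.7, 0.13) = 0.13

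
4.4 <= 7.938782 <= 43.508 True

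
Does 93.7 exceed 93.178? Yes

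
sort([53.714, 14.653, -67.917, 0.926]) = [-67.917, 0.926, 14.653, 53.714]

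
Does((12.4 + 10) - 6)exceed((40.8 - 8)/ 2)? No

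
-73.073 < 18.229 True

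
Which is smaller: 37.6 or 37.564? 37.564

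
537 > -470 True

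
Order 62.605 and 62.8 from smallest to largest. 62.605, 62.8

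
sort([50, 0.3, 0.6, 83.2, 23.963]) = [0.3, 0.6, 23.963, 50, 83.2]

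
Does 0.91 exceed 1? No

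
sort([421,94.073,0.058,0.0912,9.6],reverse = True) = [421,94.073,9.6,0.0912,0.058]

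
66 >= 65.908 True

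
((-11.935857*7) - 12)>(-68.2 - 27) False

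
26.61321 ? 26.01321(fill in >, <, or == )>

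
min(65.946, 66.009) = 65.946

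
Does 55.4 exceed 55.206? Yes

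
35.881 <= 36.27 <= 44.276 True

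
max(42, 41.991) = 42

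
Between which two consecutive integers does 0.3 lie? 0 and 1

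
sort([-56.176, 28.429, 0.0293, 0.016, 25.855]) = [-56.176, 0.016, 0.0293, 25.855, 28.429]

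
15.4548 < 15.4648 True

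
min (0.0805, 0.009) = 0.009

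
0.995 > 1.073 False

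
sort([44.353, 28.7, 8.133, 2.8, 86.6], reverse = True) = [86.6, 44.353, 28.7, 8.133, 2.8]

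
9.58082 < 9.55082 False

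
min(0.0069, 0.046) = 0.0069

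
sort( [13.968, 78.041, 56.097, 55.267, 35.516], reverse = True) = [78.041, 56.097, 55.267, 35.516, 13.968]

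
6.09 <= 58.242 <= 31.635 False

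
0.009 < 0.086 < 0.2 True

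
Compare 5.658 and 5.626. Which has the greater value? 5.658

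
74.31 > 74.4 False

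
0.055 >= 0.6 False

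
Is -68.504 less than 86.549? Yes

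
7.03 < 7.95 True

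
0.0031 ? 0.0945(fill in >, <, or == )<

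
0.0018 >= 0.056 False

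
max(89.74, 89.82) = 89.82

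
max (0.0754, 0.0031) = 0.0754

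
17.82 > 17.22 True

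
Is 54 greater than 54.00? No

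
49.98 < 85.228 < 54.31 False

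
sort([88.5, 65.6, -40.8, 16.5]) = [-40.8, 16.5, 65.6, 88.5]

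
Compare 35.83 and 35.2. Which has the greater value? 35.83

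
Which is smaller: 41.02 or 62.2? 41.02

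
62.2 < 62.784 True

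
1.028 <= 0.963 False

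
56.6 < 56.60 False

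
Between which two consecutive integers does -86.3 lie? -87 and -86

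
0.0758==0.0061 False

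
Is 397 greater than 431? No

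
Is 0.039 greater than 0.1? No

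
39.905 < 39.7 False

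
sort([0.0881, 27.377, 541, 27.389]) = [0.0881, 27.377, 27.389, 541]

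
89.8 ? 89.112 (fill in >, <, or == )>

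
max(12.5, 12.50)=12.50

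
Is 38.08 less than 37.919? No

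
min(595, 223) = 223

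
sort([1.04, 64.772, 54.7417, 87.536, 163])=[1.04, 54.7417, 64.772, 87.536, 163]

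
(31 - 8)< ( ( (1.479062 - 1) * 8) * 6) False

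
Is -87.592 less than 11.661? Yes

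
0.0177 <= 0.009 False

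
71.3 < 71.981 True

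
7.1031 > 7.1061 False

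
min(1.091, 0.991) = 0.991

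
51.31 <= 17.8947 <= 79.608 False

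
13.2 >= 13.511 False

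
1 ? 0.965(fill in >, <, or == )>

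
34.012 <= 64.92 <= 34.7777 False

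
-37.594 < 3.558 True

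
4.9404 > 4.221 True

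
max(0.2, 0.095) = 0.2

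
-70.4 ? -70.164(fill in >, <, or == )<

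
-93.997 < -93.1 True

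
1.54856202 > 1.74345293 False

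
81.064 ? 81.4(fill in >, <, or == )<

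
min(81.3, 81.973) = 81.3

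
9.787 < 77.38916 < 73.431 False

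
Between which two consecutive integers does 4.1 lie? 4 and 5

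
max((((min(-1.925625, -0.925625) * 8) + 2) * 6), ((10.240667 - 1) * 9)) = 83.166003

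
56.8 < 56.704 False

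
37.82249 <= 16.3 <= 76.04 False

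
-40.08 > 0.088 False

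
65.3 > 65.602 False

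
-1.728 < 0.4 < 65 True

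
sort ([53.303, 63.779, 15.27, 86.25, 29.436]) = [15.27, 29.436, 53.303, 63.779, 86.25]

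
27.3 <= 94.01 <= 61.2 False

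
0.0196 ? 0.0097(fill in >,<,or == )>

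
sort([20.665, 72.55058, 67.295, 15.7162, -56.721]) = [-56.721, 15.7162, 20.665, 67.295, 72.55058]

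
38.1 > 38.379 False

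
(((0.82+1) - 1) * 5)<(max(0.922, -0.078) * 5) True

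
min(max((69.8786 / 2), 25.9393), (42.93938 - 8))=34.9393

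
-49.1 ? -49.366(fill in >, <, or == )>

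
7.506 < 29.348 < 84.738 True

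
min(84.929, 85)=84.929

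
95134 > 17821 True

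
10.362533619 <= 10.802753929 True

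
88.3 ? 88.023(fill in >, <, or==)>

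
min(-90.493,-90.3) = -90.493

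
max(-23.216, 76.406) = 76.406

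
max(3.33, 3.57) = 3.57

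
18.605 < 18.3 False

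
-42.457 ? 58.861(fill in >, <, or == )<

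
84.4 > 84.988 False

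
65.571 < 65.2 False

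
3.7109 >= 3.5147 True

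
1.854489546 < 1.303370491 False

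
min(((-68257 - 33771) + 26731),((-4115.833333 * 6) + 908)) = -75297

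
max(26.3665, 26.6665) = 26.6665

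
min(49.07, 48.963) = 48.963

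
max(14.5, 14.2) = 14.5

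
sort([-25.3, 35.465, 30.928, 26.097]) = [-25.3, 26.097, 30.928, 35.465]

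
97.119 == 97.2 False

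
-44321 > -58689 True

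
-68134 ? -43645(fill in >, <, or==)<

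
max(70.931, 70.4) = 70.931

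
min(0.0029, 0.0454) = 0.0029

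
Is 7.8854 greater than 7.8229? Yes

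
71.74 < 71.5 False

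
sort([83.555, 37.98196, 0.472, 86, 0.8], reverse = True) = [86, 83.555, 37.98196, 0.8, 0.472]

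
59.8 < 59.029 False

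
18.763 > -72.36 True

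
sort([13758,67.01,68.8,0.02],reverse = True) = [13758,68.8,67.01,0.02]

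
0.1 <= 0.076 False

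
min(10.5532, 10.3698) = 10.3698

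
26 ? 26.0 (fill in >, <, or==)==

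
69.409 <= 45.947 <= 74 False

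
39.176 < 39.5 True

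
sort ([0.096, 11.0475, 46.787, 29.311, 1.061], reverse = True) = [46.787, 29.311, 11.0475, 1.061, 0.096]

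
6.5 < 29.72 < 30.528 True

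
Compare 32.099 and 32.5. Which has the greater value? 32.5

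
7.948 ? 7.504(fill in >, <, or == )>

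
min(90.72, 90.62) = 90.62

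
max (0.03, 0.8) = 0.8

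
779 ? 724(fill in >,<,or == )>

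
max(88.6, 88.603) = 88.603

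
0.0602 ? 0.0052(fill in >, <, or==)>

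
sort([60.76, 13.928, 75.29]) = [13.928, 60.76, 75.29]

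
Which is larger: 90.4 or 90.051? 90.4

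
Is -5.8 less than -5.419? Yes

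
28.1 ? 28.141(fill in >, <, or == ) <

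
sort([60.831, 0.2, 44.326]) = [0.2, 44.326, 60.831]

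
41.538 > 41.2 True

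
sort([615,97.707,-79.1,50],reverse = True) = [615,97.707,50,-79.1]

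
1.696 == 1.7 False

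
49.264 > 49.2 True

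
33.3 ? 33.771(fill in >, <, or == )<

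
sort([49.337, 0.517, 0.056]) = [0.056, 0.517, 49.337]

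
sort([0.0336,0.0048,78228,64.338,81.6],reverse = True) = [78228,81.6,64.338,0.0336,0.0048]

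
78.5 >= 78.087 True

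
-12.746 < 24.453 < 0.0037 False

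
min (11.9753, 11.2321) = 11.2321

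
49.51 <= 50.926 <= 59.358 True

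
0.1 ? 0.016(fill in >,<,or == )>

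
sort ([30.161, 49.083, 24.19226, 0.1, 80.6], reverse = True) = [80.6, 49.083, 30.161, 24.19226, 0.1]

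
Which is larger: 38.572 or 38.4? 38.572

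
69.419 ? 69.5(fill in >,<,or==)<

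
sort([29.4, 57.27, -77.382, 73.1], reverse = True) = [73.1, 57.27, 29.4, -77.382]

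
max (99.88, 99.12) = 99.88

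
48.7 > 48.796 False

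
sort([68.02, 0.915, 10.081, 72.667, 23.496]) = [0.915, 10.081, 23.496, 68.02, 72.667]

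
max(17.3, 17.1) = 17.3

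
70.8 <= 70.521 False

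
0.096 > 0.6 False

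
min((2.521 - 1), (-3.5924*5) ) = -17.962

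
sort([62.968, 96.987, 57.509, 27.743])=[27.743, 57.509, 62.968, 96.987]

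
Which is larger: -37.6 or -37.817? -37.6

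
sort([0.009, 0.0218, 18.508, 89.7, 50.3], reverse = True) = [89.7, 50.3, 18.508, 0.0218, 0.009]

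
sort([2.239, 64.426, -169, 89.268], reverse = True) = [89.268, 64.426, 2.239, -169]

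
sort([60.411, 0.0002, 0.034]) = [0.0002, 0.034, 60.411]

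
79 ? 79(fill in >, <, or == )==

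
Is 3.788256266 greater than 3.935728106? No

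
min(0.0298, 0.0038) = 0.0038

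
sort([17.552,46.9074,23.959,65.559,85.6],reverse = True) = [85.6,65.559,46.9074,23.959,17.552]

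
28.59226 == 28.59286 False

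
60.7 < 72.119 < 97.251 True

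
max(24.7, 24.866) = 24.866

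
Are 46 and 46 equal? Yes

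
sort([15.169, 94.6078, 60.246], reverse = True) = [94.6078, 60.246, 15.169]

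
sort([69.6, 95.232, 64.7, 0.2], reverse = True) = [95.232, 69.6, 64.7, 0.2]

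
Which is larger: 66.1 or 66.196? 66.196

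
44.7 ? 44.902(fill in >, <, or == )<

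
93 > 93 False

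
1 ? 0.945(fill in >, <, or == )>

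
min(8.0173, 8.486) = 8.0173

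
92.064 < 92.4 True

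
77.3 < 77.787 True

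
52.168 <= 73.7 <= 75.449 True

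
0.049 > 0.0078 True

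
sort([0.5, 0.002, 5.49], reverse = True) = [5.49, 0.5, 0.002]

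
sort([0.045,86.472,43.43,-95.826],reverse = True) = [86.472,43.43,0.045,-95.826]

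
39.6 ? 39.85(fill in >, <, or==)<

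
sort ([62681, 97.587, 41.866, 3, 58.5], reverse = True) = [62681, 97.587, 58.5, 41.866, 3]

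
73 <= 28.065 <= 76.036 False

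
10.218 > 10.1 True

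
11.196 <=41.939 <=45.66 True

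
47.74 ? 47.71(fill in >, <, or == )>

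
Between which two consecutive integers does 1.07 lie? 1 and 2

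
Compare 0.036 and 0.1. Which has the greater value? 0.1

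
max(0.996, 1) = 1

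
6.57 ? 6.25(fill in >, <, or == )>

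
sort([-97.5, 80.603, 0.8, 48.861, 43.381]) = [-97.5, 0.8, 43.381, 48.861, 80.603]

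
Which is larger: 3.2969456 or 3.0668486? 3.2969456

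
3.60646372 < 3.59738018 False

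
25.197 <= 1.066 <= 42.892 False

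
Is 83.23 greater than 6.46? Yes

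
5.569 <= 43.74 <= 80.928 True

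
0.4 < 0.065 False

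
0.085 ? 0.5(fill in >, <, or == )<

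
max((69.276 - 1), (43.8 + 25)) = 68.8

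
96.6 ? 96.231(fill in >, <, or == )>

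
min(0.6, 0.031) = 0.031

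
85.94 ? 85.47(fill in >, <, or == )>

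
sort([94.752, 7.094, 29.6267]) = [7.094, 29.6267, 94.752]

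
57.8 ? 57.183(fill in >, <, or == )>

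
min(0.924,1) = 0.924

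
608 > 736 False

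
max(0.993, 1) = 1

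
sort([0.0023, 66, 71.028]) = [0.0023, 66, 71.028]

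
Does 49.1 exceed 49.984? No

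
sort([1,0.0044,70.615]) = [0.0044,1,70.615]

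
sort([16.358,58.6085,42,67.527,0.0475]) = [0.0475,16.358,42,58.6085,67.527]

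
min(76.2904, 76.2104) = 76.2104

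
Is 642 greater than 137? Yes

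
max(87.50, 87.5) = 87.5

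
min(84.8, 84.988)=84.8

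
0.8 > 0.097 True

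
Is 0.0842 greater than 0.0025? Yes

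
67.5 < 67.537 True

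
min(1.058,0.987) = 0.987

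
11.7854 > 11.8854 False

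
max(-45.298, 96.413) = 96.413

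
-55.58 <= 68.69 True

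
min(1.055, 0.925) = 0.925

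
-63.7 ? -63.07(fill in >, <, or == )<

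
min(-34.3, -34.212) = -34.3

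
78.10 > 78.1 False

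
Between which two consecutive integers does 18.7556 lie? 18 and 19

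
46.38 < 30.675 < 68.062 False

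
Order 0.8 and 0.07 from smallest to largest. 0.07, 0.8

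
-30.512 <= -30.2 True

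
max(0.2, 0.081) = 0.2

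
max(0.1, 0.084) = 0.1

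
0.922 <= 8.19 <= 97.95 True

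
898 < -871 False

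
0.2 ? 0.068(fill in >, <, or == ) >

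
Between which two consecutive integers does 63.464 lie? 63 and 64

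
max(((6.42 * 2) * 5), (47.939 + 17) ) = 64.939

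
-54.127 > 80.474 False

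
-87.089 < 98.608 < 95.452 False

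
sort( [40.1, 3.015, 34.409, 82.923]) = [3.015, 34.409, 40.1, 82.923]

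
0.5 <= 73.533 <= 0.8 False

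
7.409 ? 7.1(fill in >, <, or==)>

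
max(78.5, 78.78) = 78.78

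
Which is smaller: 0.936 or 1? 0.936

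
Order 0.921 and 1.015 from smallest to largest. 0.921, 1.015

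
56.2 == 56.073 False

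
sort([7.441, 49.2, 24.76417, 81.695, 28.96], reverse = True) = [81.695, 49.2, 28.96, 24.76417, 7.441]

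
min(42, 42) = 42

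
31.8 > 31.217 True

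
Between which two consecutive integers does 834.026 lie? 834 and 835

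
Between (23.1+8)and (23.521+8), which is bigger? (23.521+8)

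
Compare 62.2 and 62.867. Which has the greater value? 62.867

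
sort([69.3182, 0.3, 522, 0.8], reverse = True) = [522, 69.3182, 0.8, 0.3]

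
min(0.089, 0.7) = 0.089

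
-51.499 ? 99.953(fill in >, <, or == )<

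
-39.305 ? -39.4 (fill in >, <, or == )>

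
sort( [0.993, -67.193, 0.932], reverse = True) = [0.993, 0.932, -67.193]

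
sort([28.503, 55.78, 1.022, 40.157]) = [1.022, 28.503, 40.157, 55.78]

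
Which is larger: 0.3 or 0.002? 0.3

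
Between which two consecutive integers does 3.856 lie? 3 and 4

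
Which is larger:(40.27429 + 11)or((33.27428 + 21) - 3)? (40.27429 + 11)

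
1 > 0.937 True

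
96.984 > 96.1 True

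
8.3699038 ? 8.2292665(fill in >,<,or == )>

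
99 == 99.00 True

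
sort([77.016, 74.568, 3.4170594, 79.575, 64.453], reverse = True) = [79.575, 77.016, 74.568, 64.453, 3.4170594]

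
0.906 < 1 True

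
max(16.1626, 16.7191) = 16.7191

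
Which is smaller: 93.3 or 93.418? 93.3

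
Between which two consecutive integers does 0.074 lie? 0 and 1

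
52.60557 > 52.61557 False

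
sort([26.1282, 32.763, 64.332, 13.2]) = [13.2, 26.1282, 32.763, 64.332]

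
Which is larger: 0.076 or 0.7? 0.7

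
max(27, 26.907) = 27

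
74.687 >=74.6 True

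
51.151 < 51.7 True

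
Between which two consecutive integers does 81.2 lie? 81 and 82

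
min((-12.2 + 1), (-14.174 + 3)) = -11.2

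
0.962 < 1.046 True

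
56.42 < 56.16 False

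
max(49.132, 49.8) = 49.8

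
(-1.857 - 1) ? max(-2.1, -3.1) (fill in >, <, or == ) <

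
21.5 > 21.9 False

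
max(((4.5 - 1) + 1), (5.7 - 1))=4.7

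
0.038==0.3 False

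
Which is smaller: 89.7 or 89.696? 89.696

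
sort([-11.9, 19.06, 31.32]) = [-11.9, 19.06, 31.32]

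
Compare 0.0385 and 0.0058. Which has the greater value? 0.0385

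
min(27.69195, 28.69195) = 27.69195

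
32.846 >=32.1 True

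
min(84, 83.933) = 83.933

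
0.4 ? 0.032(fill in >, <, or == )>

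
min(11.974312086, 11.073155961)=11.073155961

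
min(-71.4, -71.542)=-71.542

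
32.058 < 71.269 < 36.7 False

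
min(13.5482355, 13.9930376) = 13.5482355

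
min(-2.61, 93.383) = -2.61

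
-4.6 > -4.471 False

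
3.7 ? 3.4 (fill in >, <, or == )>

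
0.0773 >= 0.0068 True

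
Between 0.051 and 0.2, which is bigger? 0.2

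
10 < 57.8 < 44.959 False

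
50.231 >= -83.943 True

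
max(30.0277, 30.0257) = 30.0277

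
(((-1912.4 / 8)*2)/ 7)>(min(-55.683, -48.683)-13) True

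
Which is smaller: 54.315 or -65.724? -65.724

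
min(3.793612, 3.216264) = 3.216264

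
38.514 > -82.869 True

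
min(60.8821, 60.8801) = 60.8801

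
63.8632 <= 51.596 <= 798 False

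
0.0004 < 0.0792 True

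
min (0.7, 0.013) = 0.013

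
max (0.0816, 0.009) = 0.0816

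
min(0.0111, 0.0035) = 0.0035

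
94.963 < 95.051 True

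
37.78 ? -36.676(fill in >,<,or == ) >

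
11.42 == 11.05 False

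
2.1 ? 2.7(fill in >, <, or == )<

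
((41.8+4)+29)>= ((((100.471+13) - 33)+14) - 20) True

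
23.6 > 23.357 True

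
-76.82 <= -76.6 True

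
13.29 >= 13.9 False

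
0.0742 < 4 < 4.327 True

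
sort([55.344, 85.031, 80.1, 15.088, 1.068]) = [1.068, 15.088, 55.344, 80.1, 85.031]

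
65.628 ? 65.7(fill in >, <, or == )<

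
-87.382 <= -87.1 True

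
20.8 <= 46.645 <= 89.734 True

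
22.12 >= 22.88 False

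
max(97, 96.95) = 97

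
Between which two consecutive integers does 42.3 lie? 42 and 43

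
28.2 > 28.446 False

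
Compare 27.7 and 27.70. They are equal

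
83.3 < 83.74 True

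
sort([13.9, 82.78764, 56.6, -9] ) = [-9, 13.9, 56.6, 82.78764]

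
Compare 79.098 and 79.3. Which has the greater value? 79.3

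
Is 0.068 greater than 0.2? No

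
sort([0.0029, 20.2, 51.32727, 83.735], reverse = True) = [83.735, 51.32727, 20.2, 0.0029]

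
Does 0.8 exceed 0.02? Yes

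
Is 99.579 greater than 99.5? Yes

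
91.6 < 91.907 True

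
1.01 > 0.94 True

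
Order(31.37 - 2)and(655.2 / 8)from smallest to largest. (31.37 - 2),(655.2 / 8)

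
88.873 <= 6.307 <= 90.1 False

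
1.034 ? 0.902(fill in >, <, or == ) >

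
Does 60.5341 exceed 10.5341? Yes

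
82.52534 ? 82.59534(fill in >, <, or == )<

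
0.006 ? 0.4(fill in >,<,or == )<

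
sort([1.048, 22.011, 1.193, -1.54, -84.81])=[-84.81, -1.54, 1.048, 1.193, 22.011]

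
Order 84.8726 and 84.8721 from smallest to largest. 84.8721, 84.8726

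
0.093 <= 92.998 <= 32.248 False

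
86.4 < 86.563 True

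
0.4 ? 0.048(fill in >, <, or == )>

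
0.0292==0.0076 False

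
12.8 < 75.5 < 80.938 True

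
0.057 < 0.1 True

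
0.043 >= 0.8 False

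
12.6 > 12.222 True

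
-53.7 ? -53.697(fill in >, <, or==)<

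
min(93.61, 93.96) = 93.61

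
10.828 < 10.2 False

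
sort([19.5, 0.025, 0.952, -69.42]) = [-69.42, 0.025, 0.952, 19.5]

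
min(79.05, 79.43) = 79.05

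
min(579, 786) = 579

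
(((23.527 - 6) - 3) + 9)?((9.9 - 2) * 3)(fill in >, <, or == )<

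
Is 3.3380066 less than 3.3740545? Yes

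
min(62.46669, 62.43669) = 62.43669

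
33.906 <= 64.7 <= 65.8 True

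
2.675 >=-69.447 True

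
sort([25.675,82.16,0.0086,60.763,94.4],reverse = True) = [94.4,82.16,60.763,25.675,0.0086]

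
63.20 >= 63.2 True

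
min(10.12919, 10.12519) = 10.12519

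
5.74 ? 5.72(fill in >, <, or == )>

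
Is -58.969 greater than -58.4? No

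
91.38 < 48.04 False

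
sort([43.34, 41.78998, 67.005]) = [41.78998, 43.34, 67.005]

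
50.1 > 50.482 False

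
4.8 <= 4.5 False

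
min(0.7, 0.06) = 0.06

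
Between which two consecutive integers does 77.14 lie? 77 and 78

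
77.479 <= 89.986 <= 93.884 True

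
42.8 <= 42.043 False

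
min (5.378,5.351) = 5.351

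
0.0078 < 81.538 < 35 False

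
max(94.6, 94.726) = 94.726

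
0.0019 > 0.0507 False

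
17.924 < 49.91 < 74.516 True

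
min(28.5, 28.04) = 28.04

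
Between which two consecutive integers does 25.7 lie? 25 and 26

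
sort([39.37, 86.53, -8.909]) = [-8.909, 39.37, 86.53]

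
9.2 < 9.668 True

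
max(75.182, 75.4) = 75.4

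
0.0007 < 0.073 True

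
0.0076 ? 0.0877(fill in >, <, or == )<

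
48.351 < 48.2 False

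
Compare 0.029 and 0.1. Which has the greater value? 0.1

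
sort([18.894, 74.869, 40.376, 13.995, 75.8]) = [13.995, 18.894, 40.376, 74.869, 75.8]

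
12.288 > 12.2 True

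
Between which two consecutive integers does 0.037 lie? 0 and 1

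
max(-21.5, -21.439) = -21.439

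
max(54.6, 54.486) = 54.6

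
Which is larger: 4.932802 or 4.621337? 4.932802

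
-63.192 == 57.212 False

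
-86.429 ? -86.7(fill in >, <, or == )>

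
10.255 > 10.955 False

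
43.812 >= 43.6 True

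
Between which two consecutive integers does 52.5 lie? 52 and 53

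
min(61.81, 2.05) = 2.05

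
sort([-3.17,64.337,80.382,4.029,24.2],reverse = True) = [80.382,64.337,24.2,4.029,-3.17]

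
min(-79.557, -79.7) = -79.7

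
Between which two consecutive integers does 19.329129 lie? 19 and 20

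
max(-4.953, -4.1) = -4.1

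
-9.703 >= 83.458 False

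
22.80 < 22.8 False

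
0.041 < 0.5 True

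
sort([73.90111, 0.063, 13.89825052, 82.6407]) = [0.063, 13.89825052, 73.90111, 82.6407]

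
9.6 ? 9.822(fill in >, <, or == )<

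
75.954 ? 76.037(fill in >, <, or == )<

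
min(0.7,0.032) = 0.032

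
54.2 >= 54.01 True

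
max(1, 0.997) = 1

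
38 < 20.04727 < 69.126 False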